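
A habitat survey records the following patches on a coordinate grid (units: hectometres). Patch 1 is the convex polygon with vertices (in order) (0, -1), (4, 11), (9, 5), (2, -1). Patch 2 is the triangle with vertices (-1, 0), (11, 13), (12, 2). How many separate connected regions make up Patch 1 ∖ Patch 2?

2

Patch 1 ∖ Patch 2 splits into 2 disjoint pieces (area 3.9001, area 14.9586).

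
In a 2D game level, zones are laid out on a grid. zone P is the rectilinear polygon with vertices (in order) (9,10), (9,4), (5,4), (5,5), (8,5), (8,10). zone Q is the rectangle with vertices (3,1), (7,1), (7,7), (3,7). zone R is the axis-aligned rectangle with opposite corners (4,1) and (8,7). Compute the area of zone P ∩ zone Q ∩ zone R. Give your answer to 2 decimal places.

2.00

The intersection is the polygon with vertices (5,5), (7,5), (7,4), (5,4).
By the shoelace formula its area is 2.00.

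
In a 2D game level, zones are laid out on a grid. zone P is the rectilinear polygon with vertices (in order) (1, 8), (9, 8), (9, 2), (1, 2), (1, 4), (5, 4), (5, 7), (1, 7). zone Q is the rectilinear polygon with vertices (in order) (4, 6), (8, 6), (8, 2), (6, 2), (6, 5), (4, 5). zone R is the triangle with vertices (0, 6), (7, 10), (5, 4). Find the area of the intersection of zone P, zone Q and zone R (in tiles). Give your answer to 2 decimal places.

The intersection is the polygon with vertices (5,5), (5,6), (5.667,6), (5.333,5).
By the shoelace formula its area is 0.50.

0.50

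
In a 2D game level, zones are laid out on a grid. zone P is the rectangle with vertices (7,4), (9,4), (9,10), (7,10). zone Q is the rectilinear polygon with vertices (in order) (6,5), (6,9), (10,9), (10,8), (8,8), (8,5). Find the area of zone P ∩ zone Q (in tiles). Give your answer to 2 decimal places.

The intersection is the polygon with vertices (9,8), (8,8), (8,5), (7,5), (7,9), (9,9).
By the shoelace formula its area is 5.00.

5.00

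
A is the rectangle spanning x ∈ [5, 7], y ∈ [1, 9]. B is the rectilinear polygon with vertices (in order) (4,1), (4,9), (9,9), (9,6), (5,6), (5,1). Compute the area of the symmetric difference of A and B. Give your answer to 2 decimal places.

|A| = 16, |B| = 20, |A∩B| = 6.
|A △ B| = |A| + |B| − 2·|A∩B| = 16 + 20 − 12 = 24.00.

24.00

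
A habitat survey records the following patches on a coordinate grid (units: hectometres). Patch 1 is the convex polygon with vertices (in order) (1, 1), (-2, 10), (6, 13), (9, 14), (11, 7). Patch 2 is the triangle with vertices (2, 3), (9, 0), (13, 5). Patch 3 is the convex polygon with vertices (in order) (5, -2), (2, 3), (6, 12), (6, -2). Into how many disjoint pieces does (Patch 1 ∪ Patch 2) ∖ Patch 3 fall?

(Patch 1 ∪ Patch 2) ∖ Patch 3 splits into 2 disjoint pieces (area 78.6324, area 18.6169).

2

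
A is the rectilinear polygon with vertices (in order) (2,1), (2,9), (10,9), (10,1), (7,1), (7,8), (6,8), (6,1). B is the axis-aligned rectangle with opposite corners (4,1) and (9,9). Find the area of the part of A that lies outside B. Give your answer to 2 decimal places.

|A| = 57, |A∩B| = 33.
|A ∖ B| = |A| − |A∩B| = 57 − 33 = 24.00.

24.00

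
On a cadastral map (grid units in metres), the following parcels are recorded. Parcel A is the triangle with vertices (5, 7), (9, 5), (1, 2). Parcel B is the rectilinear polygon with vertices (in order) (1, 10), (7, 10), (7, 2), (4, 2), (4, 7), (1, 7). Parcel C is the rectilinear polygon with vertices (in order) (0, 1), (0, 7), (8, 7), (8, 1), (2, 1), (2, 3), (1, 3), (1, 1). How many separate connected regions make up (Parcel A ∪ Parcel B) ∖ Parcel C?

3

(Parcel A ∪ Parcel B) ∖ Parcel C splits into 3 disjoint pieces (area 0.4375, area 0.4125, area 18).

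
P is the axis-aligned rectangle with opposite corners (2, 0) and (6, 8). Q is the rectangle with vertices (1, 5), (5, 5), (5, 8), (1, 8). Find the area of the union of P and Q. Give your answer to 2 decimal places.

By inclusion–exclusion:
Individual areas: |P| = 32, |Q| = 12.
|P∩Q|: x∈[2,5], y∈[5,8] → 3·3 = 9.
|P ∪ Q| = 44 − 9 = 35.00.

35.00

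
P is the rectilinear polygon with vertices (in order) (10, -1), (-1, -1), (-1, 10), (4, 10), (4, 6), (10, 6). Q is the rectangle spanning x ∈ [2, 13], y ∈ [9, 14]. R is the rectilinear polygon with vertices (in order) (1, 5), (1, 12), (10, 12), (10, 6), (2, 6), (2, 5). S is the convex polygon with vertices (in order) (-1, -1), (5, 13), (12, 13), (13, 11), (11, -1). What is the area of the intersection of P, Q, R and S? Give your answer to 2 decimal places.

The intersection is the polygon with vertices (3.286,9), (3.714,10), (4,10), (4,9).
By the shoelace formula its area is 0.50.

0.50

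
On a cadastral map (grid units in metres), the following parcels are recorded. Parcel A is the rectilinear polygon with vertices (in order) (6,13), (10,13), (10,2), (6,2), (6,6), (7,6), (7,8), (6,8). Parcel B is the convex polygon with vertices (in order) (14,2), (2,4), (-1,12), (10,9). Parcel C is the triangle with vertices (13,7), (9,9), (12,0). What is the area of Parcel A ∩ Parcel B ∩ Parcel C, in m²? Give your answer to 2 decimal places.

1.25

The intersection is the polygon with vertices (10,6), (9,9), (10,8.5).
By the shoelace formula its area is 1.25.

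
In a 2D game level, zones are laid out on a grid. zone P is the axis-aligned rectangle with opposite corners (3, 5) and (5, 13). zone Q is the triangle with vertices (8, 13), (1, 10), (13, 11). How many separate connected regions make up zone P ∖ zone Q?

zone P ∖ zone Q splits into 2 disjoint pieces (area 10.5, area 3.4286).

2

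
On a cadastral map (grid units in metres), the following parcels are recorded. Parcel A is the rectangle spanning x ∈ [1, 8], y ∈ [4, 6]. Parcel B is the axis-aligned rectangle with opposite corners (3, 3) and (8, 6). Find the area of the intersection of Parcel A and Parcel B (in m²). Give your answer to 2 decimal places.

|Parcel A∩Parcel B|: x∈[3,8], y∈[4,6] → 5·2 = 10.

10.00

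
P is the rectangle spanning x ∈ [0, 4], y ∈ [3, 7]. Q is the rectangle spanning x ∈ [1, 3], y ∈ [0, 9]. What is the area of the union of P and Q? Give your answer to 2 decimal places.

By inclusion–exclusion:
Individual areas: |P| = 16, |Q| = 18.
|P∩Q|: x∈[1,3], y∈[3,7] → 2·4 = 8.
|P ∪ Q| = 34 − 8 = 26.00.

26.00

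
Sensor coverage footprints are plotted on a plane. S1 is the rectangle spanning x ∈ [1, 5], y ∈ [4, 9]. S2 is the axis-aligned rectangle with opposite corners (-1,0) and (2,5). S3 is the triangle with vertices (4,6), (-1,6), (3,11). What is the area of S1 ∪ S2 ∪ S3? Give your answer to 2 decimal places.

By inclusion–exclusion:
Individual areas: |S1| = 20, |S2| = 15, |S3| = 12.5.
|S1∩S2|: x∈[1,2], y∈[4,5] → 1·1 = 1.
|S1∩S3| = 8.
|S2∩S3| = 0.
|S1∩S2∩S3| = 0.
|S1 ∪ S2 ∪ S3| = 47.5 − 9 + 0 = 38.50.

38.50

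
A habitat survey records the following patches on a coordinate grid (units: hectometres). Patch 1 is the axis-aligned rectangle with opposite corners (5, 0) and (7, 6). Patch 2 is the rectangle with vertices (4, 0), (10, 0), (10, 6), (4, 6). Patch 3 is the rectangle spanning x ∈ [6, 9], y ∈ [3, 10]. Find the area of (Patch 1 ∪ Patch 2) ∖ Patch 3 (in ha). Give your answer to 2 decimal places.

27.00

|Patch 1 ∪ Patch 2| = 36.
|(Patch 1 ∪ Patch 2) ∩ Patch 3| = 9.
|(Patch 1 ∪ Patch 2) ∖ Patch 3| = 36 − 9 = 27.00.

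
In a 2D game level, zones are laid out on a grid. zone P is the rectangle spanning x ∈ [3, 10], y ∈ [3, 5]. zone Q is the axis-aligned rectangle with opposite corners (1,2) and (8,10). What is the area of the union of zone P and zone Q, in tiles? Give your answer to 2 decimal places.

By inclusion–exclusion:
Individual areas: |zone P| = 14, |zone Q| = 56.
|zone P∩zone Q|: x∈[3,8], y∈[3,5] → 5·2 = 10.
|zone P ∪ zone Q| = 70 − 10 = 60.00.

60.00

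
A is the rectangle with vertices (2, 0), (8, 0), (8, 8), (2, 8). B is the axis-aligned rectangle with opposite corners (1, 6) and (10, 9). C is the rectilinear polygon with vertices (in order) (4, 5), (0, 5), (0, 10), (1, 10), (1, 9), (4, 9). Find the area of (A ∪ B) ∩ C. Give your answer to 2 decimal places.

11.00

The region (A ∪ B) ∩ C is the polygon with vertices (2,6), (1,6), (1,9), (4,9), (4,5), (2,5).
By the shoelace formula its area is 11.00.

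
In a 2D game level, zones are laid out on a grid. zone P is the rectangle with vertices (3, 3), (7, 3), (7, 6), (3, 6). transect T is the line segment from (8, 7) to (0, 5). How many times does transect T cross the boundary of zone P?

2

The segment meets the boundary at (3,5.75), (4,6).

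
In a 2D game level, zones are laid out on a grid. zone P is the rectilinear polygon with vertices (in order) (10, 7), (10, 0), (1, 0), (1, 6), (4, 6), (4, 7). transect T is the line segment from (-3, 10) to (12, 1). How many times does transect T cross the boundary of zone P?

The segment meets the boundary at (10,2.2), (3.667,6).

2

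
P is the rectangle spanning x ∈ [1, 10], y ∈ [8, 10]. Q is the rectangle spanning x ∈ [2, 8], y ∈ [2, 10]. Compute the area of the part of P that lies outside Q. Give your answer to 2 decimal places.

6.00

|P∩Q|: x∈[2,8], y∈[8,10] → 6·2 = 12.
|P| = 18.
|P ∖ Q| = |P| − |P∩Q| = 18 − 12 = 6.00.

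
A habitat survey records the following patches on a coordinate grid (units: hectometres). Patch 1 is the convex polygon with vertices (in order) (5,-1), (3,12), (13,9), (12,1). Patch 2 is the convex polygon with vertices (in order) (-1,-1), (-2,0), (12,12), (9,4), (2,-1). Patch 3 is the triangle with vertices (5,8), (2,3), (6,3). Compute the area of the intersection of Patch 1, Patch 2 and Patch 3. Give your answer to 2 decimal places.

The intersection is the polygon with vertices (5.341,6.293), (6,3), (4.385,3), (4.048,5.184).
By the shoelace formula its area is 4.26.

4.26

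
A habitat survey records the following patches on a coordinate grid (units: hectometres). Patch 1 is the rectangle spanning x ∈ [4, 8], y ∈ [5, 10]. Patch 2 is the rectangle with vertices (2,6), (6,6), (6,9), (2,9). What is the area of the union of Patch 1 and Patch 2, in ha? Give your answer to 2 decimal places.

By inclusion–exclusion:
Individual areas: |Patch 1| = 20, |Patch 2| = 12.
|Patch 1∩Patch 2|: x∈[4,6], y∈[6,9] → 2·3 = 6.
|Patch 1 ∪ Patch 2| = 32 − 6 = 26.00.

26.00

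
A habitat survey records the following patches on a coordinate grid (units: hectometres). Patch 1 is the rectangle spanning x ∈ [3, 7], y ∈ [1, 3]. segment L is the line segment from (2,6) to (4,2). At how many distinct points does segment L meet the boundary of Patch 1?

1

The segment meets the boundary at (3.5,3).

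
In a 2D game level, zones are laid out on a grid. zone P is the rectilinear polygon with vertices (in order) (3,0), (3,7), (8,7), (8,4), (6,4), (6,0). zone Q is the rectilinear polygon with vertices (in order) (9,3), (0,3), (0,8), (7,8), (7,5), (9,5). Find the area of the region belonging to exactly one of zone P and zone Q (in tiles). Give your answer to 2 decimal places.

|zone P| = 27, |zone Q| = 39, |zone P∩zone Q| = 16.
|zone P △ zone Q| = |zone P| + |zone Q| − 2·|zone P∩zone Q| = 27 + 39 − 32 = 34.00.

34.00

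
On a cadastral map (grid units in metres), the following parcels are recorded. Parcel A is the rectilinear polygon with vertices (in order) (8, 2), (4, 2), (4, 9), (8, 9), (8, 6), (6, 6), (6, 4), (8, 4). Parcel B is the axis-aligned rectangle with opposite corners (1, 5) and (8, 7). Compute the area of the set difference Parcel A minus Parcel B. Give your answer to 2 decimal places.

18.00

|Parcel A| = 24, |Parcel A∩Parcel B| = 6.
|Parcel A ∖ Parcel B| = |Parcel A| − |Parcel A∩Parcel B| = 24 − 6 = 18.00.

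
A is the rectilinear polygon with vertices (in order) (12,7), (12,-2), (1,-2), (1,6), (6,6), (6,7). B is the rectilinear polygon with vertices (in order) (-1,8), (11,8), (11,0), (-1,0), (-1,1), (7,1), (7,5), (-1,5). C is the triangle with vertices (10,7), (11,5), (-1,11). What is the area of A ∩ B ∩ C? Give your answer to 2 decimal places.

The intersection is the polygon with vertices (10,7), (11,5), (7,7).
By the shoelace formula its area is 3.00.

3.00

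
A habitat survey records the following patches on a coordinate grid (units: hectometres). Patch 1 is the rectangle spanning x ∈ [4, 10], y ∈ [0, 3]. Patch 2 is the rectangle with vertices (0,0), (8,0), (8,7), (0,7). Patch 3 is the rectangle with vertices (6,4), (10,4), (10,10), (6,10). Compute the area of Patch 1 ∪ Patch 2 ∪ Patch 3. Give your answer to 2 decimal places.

By inclusion–exclusion:
Individual areas: |Patch 1| = 18, |Patch 2| = 56, |Patch 3| = 24.
|Patch 1∩Patch 2|: x∈[4,8], y∈[0,3] → 4·3 = 12.
|Patch 1∩Patch 3| = 0 (no overlap).
|Patch 2∩Patch 3|: x∈[6,8], y∈[4,7] → 2·3 = 6.
|Patch 1∩Patch 2∩Patch 3| = 0.
|Patch 1 ∪ Patch 2 ∪ Patch 3| = 98 − 18 + 0 = 80.00.

80.00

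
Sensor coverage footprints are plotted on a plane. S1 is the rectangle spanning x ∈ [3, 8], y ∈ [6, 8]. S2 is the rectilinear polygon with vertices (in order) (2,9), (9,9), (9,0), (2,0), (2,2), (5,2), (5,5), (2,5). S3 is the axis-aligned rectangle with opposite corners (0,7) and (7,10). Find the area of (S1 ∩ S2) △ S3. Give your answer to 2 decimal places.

23.00

|S1 ∩ S2| = 10.
|(S1 ∩ S2) ∩ S3| = 4.
|(S1 ∩ S2) △ S3| = 10 + 21 − 8 = 23.00.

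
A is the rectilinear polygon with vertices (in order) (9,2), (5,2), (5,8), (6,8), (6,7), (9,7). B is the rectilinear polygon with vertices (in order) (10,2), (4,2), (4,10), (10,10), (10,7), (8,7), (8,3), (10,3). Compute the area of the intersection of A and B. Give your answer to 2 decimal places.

17.00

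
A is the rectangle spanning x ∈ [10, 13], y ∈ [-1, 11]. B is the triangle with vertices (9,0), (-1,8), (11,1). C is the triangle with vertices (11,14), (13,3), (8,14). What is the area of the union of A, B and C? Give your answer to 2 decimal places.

56.68

By inclusion–exclusion:
Individual areas: |A| = 36, |B| = 13, |C| = 16.5.
|A∩B| = 0.5417.
|A∩C| = 8.2818.
|B∩C| = 0.
|A∩B∩C| = 0.
|A ∪ B ∪ C| = 65.5 − 8.8235 + 0 = 56.68.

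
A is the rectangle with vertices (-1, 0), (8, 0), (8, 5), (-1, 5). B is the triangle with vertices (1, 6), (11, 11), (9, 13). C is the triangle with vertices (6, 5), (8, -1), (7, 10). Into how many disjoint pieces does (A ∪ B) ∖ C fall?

3

(A ∪ B) ∖ C splits into 3 disjoint pieces (area 1.5909, area 39.1667, area 14.8454).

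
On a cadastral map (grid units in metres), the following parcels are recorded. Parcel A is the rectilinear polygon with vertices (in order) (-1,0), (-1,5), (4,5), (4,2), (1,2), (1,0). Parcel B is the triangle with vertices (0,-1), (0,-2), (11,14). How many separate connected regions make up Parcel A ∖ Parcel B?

2

Parcel A ∖ Parcel B splits into 2 disjoint pieces (area 16.7424, area 1.1364).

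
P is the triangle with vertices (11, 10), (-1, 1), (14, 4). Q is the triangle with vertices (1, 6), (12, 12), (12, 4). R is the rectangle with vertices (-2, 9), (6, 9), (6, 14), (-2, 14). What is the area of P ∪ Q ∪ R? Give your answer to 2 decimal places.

By inclusion–exclusion:
Individual areas: |P| = 49.5, |Q| = 44, |R| = 40.
|P∩Q| = 23.0732.
|P∩R| = 0.
|Q∩R| = 0.
|P∩Q∩R| = 0.
|P ∪ Q ∪ R| = 133.5 − 23.0732 + 0 = 110.43.

110.43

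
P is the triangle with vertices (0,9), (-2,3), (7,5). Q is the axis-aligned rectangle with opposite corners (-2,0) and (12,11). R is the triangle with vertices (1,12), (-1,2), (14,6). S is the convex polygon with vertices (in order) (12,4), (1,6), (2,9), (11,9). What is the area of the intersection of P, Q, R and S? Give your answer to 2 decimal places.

The intersection is the polygon with vertices (6.775,4.95), (1,6), (1.68,8.04), (7,5).
By the shoelace formula its area is 6.72.

6.72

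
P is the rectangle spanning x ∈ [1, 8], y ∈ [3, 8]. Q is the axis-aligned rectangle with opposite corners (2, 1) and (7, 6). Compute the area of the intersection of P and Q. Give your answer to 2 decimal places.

|P∩Q|: x∈[2,7], y∈[3,6] → 5·3 = 15.

15.00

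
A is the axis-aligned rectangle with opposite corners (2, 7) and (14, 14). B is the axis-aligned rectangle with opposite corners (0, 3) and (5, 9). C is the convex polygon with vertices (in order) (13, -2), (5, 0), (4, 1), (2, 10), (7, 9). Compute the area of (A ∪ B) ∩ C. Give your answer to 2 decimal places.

The region (A ∪ B) ∩ C is the polygon with vertices (5,7), (5,3), (3.556,3), (2,10), (7,9), (8.091,7).
By the shoelace formula its area is 20.15.

20.15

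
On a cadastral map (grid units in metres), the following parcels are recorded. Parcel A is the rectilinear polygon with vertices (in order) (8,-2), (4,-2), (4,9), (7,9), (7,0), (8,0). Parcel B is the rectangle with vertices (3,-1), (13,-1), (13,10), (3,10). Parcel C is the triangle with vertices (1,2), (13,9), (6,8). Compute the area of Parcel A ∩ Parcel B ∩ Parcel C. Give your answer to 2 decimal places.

The intersection is the polygon with vertices (7,5.5), (4,3.75), (4,5.6), (6,8), (7,8.143).
By the shoelace formula its area is 7.80.

7.80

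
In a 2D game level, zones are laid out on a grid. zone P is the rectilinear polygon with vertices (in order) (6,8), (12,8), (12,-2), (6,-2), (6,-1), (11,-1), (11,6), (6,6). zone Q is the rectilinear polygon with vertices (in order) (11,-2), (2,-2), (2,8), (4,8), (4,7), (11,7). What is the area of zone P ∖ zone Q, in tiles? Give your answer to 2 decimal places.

|zone P| = 25, |zone P∩zone Q| = 10.
|zone P ∖ zone Q| = |zone P| − |zone P∩zone Q| = 25 − 10 = 15.00.

15.00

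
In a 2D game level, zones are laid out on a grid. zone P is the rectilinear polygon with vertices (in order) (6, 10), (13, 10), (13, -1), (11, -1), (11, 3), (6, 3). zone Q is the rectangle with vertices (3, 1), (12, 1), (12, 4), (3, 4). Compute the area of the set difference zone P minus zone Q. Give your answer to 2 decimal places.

49.00

|zone P| = 57, |zone P∩zone Q| = 8.
|zone P ∖ zone Q| = |zone P| − |zone P∩zone Q| = 57 − 8 = 49.00.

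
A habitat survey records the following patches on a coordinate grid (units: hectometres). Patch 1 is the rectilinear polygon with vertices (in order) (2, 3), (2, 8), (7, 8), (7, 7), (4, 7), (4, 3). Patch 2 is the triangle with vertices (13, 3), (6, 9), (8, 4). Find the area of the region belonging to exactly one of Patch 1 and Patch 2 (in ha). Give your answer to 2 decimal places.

23.70

|Patch 1| = 13, |Patch 2| = 11.5, |Patch 1∩Patch 2| = 0.4.
|Patch 1 △ Patch 2| = |Patch 1| + |Patch 2| − 2·|Patch 1∩Patch 2| = 13 + 11.5 − 0.8 = 23.70.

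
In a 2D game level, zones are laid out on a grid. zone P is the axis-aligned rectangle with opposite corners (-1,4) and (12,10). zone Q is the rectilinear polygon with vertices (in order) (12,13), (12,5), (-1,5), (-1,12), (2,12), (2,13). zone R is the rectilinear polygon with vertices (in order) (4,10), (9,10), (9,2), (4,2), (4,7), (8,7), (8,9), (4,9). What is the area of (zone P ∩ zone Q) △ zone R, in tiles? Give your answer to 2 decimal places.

|zone P ∩ zone Q| = 65.
|(zone P ∩ zone Q) ∩ zone R| = 17.
|(zone P ∩ zone Q) △ zone R| = 65 + 32 − 34 = 63.00.

63.00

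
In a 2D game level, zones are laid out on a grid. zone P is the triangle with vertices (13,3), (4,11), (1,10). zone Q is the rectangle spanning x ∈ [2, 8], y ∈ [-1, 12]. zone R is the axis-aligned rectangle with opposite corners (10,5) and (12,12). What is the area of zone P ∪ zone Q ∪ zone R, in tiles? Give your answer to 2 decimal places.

96.03

By inclusion–exclusion:
Individual areas: |zone P| = 16.5, |zone Q| = 78, |zone R| = 14.
|zone P∩zone Q| = 12.2222.
|zone P∩zone R| = 0.25.
|zone Q∩zone R| = 0 (no overlap).
|zone P∩zone Q∩zone R| = 0.
|zone P ∪ zone Q ∪ zone R| = 108.5 − 12.4722 + 0 = 96.03.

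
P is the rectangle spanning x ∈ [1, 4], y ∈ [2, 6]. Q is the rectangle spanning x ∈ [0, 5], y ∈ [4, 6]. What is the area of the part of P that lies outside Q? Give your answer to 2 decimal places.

6.00

|P∩Q|: x∈[1,4], y∈[4,6] → 3·2 = 6.
|P| = 12.
|P ∖ Q| = |P| − |P∩Q| = 12 − 6 = 6.00.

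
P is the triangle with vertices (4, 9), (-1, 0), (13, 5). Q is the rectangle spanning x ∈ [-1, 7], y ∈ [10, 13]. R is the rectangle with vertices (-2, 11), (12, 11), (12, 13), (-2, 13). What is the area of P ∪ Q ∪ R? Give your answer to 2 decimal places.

86.50

By inclusion–exclusion:
Individual areas: |P| = 50.5, |Q| = 24, |R| = 28.
|P∩Q| = 0.
|P∩R| = 0.
|Q∩R|: x∈[-1,7], y∈[11,13] → 8·2 = 16.
|P∩Q∩R| = 0.
|P ∪ Q ∪ R| = 102.5 − 16 + 0 = 86.50.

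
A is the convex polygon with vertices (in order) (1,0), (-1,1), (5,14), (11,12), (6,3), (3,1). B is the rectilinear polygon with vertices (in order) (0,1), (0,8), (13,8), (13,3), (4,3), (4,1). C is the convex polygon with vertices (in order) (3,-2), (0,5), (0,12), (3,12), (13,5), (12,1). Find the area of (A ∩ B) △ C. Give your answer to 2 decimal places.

84.89

|A ∩ B| = 39.2201.
|(A ∩ B) ∩ C| = 36.164.
|(A ∩ B) △ C| = 39.2201 + 118 − 72.3279 = 84.89.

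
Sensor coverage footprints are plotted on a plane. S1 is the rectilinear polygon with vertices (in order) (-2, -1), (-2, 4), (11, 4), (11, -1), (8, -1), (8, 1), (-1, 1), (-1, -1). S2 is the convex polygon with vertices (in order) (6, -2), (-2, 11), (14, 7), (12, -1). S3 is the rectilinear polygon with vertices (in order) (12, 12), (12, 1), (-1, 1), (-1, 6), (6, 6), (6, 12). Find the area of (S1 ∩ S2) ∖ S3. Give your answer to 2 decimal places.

|S1 ∩ S2| = 29.3077.
|(S1 ∩ S2) ∩ S3| = 23.3077.
|(S1 ∩ S2) ∖ S3| = 29.3077 − 23.3077 = 6.00.

6.00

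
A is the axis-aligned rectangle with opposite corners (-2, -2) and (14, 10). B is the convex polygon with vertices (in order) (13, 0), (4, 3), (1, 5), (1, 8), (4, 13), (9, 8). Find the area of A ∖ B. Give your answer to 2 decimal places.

124.70

|A| = 192, |A∩B| = 67.3.
|A ∖ B| = |A| − |A∩B| = 192 − 67.3 = 124.70.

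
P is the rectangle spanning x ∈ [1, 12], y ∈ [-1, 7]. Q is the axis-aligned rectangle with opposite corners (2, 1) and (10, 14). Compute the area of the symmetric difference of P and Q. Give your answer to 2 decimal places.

|P∩Q|: x∈[2,10], y∈[1,7] → 8·6 = 48.
|P △ Q| = |P| + |Q| − 2·|P∩Q| = 88 + 104 − 96 = 96.00.

96.00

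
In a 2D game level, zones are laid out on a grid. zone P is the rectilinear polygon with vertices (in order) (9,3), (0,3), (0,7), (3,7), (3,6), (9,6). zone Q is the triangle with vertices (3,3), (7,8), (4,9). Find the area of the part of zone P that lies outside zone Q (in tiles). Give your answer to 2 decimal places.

|zone P| = 30, |zone P∩zone Q| = 2.85.
|zone P ∖ zone Q| = |zone P| − |zone P∩zone Q| = 30 − 2.85 = 27.15.

27.15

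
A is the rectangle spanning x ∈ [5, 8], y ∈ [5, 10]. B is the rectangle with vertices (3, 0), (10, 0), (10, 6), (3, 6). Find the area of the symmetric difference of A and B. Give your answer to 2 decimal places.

51.00

|A∩B|: x∈[5,8], y∈[5,6] → 3·1 = 3.
|A △ B| = |A| + |B| − 2·|A∩B| = 15 + 42 − 6 = 51.00.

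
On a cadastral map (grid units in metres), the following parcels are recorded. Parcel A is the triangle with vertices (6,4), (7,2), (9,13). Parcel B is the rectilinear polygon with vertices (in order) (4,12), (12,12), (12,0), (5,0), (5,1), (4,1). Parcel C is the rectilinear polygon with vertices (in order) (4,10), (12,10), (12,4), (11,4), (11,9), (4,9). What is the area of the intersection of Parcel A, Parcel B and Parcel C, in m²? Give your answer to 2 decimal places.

The intersection is the polygon with vertices (8,10), (8.454,10), (8.273,9), (7.667,9).
By the shoelace formula its area is 0.53.

0.53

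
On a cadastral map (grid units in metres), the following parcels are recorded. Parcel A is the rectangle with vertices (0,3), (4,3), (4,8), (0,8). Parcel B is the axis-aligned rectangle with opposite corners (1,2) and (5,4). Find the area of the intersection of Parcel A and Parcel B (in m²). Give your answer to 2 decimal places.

3.00

|Parcel A∩Parcel B|: x∈[1,4], y∈[3,4] → 3·1 = 3.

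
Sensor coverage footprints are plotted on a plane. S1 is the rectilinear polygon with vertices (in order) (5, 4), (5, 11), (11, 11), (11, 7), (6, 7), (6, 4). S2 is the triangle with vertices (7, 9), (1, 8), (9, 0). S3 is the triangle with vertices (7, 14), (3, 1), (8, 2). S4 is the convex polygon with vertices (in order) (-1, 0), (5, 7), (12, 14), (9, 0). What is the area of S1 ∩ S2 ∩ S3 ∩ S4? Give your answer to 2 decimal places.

The intersection is the polygon with vertices (7.444,7), (6,7), (6,4), (5,4), (5,7), (7,9).
By the shoelace formula its area is 5.44.

5.44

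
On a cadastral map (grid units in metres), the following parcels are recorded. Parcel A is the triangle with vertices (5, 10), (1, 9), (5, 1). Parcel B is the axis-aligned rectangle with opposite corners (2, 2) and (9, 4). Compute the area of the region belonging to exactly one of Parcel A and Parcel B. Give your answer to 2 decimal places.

|Parcel A| = 18, |Parcel B| = 14, |Parcel A∩Parcel B| = 2.
|Parcel A △ Parcel B| = |Parcel A| + |Parcel B| − 2·|Parcel A∩Parcel B| = 18 + 14 − 4 = 28.00.

28.00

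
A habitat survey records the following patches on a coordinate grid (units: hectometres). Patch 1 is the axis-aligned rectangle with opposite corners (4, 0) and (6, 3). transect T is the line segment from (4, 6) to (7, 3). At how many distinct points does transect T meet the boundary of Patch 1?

0

The segment lies entirely outside Patch 1 and never meets its boundary.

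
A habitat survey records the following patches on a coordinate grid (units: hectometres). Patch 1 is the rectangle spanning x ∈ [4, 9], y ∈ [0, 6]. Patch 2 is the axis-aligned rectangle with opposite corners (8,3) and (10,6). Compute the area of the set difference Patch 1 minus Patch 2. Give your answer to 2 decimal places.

|Patch 1∩Patch 2|: x∈[8,9], y∈[3,6] → 1·3 = 3.
|Patch 1| = 30.
|Patch 1 ∖ Patch 2| = |Patch 1| − |Patch 1∩Patch 2| = 30 − 3 = 27.00.

27.00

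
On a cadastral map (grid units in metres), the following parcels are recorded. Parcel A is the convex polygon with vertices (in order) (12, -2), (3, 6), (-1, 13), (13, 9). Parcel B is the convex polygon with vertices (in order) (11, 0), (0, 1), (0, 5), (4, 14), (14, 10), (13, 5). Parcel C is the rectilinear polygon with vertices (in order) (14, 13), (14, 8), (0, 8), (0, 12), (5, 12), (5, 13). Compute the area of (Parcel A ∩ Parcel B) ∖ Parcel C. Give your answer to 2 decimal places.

54.92

|Parcel A ∩ Parcel B| = 82.146.
|(Parcel A ∩ Parcel B) ∩ Parcel C| = 27.228.
|(Parcel A ∩ Parcel B) ∖ Parcel C| = 82.146 − 27.228 = 54.92.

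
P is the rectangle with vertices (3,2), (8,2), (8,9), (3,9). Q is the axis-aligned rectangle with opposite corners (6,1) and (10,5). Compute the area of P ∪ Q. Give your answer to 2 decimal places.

By inclusion–exclusion:
Individual areas: |P| = 35, |Q| = 16.
|P∩Q|: x∈[6,8], y∈[2,5] → 2·3 = 6.
|P ∪ Q| = 51 − 6 = 45.00.

45.00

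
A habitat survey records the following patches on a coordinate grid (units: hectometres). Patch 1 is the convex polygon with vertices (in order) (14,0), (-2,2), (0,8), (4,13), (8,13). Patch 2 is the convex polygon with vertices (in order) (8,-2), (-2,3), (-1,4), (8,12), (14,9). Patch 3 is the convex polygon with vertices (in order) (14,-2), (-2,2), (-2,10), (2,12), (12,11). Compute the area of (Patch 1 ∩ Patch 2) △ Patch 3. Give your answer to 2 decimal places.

|Patch 1 ∩ Patch 2| = 86.2037.
|(Patch 1 ∩ Patch 2) ∩ Patch 3| = 85.7023.
|(Patch 1 ∩ Patch 2) △ Patch 3| = 86.2037 + 168 − 171.4046 = 82.80.

82.80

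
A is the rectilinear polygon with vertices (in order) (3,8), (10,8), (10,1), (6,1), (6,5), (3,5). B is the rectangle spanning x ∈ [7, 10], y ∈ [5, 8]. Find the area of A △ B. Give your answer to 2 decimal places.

|A| = 37, |B| = 9, |A∩B| = 9.
|A △ B| = |A| + |B| − 2·|A∩B| = 37 + 9 − 18 = 28.00.

28.00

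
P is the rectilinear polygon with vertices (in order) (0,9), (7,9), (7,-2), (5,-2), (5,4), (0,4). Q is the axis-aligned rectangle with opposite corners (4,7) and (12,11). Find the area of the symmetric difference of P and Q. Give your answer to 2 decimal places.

67.00

|P| = 47, |Q| = 32, |P∩Q| = 6.
|P △ Q| = |P| + |Q| − 2·|P∩Q| = 47 + 32 − 12 = 67.00.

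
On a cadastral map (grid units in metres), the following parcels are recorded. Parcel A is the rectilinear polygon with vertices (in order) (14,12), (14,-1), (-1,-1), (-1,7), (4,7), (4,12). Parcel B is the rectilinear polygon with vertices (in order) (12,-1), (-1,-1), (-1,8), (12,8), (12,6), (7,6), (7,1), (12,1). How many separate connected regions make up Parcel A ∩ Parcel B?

1

Parcel A ∩ Parcel B is a single connected region.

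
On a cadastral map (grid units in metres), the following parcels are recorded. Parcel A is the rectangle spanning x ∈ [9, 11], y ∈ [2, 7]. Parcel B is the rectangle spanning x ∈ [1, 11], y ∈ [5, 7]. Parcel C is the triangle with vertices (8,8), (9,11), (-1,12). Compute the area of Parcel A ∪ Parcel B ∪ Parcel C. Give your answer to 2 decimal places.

By inclusion–exclusion:
Individual areas: |Parcel A| = 10, |Parcel B| = 20, |Parcel C| = 15.5.
|Parcel A∩Parcel B|: x∈[9,11], y∈[5,7] → 2·2 = 4.
|Parcel A∩Parcel C| = 0.
|Parcel B∩Parcel C| = 0.
|Parcel A∩Parcel B∩Parcel C| = 0.
|Parcel A ∪ Parcel B ∪ Parcel C| = 45.5 − 4 + 0 = 41.50.

41.50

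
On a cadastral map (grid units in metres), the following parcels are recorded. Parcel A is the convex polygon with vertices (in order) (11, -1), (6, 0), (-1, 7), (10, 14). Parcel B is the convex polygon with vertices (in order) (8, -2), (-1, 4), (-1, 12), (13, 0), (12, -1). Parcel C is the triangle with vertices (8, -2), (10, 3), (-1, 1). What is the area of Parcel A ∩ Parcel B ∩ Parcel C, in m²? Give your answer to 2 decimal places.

The intersection is the polygon with vertices (4.077,1.923), (9.588,2.925), (9.872,2.681), (8.593,-0.518), (6,0).
By the shoelace formula its area is 11.60.

11.60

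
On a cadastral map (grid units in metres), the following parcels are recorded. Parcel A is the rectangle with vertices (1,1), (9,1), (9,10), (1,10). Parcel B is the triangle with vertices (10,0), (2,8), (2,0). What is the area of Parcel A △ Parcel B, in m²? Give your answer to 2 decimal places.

55.00

|Parcel A| = 72, |Parcel B| = 32, |Parcel A∩Parcel B| = 24.5.
|Parcel A △ Parcel B| = |Parcel A| + |Parcel B| − 2·|Parcel A∩Parcel B| = 72 + 32 − 49 = 55.00.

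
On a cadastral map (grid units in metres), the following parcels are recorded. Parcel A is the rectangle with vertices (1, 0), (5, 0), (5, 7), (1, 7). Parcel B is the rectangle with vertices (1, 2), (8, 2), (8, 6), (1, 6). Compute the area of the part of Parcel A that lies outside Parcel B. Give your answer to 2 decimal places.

|Parcel A∩Parcel B|: x∈[1,5], y∈[2,6] → 4·4 = 16.
|Parcel A| = 28.
|Parcel A ∖ Parcel B| = |Parcel A| − |Parcel A∩Parcel B| = 28 − 16 = 12.00.

12.00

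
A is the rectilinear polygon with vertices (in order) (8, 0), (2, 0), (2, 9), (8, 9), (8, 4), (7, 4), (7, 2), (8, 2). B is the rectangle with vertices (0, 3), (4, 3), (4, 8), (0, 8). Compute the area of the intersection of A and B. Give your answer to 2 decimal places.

10.00

The intersection is the polygon with vertices (2,8), (4,8), (4,3), (2,3).
By the shoelace formula its area is 10.00.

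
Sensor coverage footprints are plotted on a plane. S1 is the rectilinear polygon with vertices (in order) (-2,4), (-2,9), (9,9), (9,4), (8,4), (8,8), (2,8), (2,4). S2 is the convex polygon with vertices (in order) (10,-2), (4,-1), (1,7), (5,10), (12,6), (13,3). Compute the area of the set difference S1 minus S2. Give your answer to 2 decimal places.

|S1| = 31, |S1∩S2| = 10.2619.
|S1 ∖ S2| = |S1| − |S1∩S2| = 31 − 10.2619 = 20.74.

20.74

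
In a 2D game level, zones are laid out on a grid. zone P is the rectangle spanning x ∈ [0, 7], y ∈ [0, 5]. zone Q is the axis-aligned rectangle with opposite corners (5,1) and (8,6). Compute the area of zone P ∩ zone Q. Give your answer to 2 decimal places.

|zone P∩zone Q|: x∈[5,7], y∈[1,5] → 2·4 = 8.

8.00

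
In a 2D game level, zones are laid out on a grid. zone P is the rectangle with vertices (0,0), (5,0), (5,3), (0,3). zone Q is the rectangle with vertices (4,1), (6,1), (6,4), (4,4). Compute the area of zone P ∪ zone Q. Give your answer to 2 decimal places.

By inclusion–exclusion:
Individual areas: |zone P| = 15, |zone Q| = 6.
|zone P∩zone Q|: x∈[4,5], y∈[1,3] → 1·2 = 2.
|zone P ∪ zone Q| = 21 − 2 = 19.00.

19.00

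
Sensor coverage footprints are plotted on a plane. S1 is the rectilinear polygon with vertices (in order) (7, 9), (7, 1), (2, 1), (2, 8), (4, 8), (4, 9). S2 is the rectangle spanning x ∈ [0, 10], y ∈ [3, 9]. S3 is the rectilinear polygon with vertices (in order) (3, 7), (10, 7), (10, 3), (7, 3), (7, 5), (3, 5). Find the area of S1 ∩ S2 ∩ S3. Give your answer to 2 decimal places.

8.00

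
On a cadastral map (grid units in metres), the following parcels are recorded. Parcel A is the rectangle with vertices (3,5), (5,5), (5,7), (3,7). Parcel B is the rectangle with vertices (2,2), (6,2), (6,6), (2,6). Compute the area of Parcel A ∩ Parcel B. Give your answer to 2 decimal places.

2.00

|Parcel A∩Parcel B|: x∈[3,5], y∈[5,6] → 2·1 = 2.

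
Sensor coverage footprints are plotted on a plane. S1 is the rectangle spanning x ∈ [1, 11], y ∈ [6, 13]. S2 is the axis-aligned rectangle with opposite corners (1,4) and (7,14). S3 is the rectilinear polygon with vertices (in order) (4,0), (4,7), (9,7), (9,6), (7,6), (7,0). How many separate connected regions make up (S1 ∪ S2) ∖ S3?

(S1 ∪ S2) ∖ S3 is a single connected region.

1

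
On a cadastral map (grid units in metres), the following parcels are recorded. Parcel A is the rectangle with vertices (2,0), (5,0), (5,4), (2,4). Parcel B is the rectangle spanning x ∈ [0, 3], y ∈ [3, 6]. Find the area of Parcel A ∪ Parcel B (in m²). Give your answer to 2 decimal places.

20.00

By inclusion–exclusion:
Individual areas: |Parcel A| = 12, |Parcel B| = 9.
|Parcel A∩Parcel B|: x∈[2,3], y∈[3,4] → 1·1 = 1.
|Parcel A ∪ Parcel B| = 21 − 1 = 20.00.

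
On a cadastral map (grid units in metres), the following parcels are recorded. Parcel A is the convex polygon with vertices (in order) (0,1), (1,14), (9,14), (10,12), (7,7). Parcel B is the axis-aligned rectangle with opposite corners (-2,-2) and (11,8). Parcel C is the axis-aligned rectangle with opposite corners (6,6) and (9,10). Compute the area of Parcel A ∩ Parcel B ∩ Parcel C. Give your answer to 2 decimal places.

The intersection is the polygon with vertices (7.6,8), (7,7), (6,6.143), (6,8).
By the shoelace formula its area is 1.73.

1.73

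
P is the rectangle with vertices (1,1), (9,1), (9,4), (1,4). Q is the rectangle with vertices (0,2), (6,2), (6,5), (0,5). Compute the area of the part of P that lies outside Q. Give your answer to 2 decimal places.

14.00

|P∩Q|: x∈[1,6], y∈[2,4] → 5·2 = 10.
|P| = 24.
|P ∖ Q| = |P| − |P∩Q| = 24 − 10 = 14.00.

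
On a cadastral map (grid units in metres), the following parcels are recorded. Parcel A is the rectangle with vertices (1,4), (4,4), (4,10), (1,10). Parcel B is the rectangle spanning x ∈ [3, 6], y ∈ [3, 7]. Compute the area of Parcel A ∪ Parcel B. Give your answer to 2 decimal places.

27.00

By inclusion–exclusion:
Individual areas: |Parcel A| = 18, |Parcel B| = 12.
|Parcel A∩Parcel B|: x∈[3,4], y∈[4,7] → 1·3 = 3.
|Parcel A ∪ Parcel B| = 30 − 3 = 27.00.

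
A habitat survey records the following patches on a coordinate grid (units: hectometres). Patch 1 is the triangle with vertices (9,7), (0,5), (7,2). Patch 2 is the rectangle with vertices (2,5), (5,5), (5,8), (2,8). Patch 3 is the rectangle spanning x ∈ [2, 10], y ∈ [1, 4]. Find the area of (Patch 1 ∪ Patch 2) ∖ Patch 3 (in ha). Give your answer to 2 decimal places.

21.70

|Patch 1 ∪ Patch 2| = 27.1667.
|(Patch 1 ∪ Patch 2) ∩ Patch 3| = 5.4667.
|(Patch 1 ∪ Patch 2) ∖ Patch 3| = 27.1667 − 5.4667 = 21.70.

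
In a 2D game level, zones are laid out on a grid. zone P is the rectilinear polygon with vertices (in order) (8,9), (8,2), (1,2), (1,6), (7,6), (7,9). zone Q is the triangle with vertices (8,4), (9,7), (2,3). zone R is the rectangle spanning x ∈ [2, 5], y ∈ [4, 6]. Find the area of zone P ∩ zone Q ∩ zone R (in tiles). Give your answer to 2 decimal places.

0.45

The intersection is the polygon with vertices (5,4.714), (5,4), (3.75,4).
By the shoelace formula its area is 0.45.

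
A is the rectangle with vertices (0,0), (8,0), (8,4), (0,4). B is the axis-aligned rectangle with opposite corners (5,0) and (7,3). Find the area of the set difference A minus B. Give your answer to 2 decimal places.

|A∩B|: x∈[5,7], y∈[0,3] → 2·3 = 6.
|A| = 32.
|A ∖ B| = |A| − |A∩B| = 32 − 6 = 26.00.

26.00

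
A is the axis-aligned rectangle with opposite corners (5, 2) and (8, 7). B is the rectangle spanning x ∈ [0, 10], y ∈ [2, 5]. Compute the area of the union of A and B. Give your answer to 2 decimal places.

36.00

By inclusion–exclusion:
Individual areas: |A| = 15, |B| = 30.
|A∩B|: x∈[5,8], y∈[2,5] → 3·3 = 9.
|A ∪ B| = 45 − 9 = 36.00.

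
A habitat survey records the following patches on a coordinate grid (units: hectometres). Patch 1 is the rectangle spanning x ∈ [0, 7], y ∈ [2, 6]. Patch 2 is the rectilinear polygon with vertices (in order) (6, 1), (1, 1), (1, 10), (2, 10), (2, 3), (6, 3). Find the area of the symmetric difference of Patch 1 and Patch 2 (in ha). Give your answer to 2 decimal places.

29.00

|Patch 1| = 28, |Patch 2| = 17, |Patch 1∩Patch 2| = 8.
|Patch 1 △ Patch 2| = |Patch 1| + |Patch 2| − 2·|Patch 1∩Patch 2| = 28 + 17 − 16 = 29.00.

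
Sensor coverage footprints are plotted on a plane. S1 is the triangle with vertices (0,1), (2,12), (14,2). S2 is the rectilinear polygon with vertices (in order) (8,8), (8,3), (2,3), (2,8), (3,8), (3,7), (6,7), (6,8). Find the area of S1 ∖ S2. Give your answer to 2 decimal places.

|S1| = 76, |S1∩S2| = 26.4.
|S1 ∖ S2| = |S1| − |S1∩S2| = 76 − 26.4 = 49.60.

49.60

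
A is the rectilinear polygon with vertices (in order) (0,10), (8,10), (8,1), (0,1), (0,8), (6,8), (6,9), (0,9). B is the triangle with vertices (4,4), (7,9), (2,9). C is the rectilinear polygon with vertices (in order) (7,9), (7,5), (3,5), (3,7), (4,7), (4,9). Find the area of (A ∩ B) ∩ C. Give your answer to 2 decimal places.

|A ∩ B| = 8.7.
|(A ∩ B) ∩ C| = 6.75.

6.75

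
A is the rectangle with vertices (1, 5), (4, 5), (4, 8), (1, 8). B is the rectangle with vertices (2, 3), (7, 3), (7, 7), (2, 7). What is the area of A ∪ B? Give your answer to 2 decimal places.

25.00

By inclusion–exclusion:
Individual areas: |A| = 9, |B| = 20.
|A∩B|: x∈[2,4], y∈[5,7] → 2·2 = 4.
|A ∪ B| = 29 − 4 = 25.00.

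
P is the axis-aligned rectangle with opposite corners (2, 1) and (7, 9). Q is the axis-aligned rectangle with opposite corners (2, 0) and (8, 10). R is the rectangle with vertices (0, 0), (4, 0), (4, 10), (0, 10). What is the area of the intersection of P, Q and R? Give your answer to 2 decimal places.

The intersection is the polygon with vertices (2,1), (2,9), (4,9), (4,1).
By the shoelace formula its area is 16.00.

16.00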